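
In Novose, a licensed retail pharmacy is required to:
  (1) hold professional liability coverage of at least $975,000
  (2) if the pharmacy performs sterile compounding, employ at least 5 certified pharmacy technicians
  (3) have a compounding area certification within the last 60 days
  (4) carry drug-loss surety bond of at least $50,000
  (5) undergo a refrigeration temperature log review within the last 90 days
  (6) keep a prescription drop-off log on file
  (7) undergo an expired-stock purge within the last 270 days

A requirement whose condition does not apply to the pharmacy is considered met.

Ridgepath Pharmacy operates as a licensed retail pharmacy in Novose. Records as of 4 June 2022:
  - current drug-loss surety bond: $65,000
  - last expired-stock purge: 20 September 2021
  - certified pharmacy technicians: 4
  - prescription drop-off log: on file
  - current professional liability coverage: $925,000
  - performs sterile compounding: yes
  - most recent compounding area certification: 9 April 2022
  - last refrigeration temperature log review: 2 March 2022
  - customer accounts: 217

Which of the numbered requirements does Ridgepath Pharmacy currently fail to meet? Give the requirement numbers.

1. professional liability coverage $925,000 < $975,000 → not met
2. condition 'performs sterile compounding' holds; certified pharmacy technicians 4 < 5 → not met
3. compounding area certification 56 days ago vs limit 60 → met
4. drug-loss surety bond $65,000 ≥ $50,000 → met
5. refrigeration temperature log review 94 days ago vs limit 90 → not met
6. prescription drop-off log present → met
7. expired-stock purge 257 days ago vs limit 270 → met
Not met: 1, 2, 5

1, 2, 5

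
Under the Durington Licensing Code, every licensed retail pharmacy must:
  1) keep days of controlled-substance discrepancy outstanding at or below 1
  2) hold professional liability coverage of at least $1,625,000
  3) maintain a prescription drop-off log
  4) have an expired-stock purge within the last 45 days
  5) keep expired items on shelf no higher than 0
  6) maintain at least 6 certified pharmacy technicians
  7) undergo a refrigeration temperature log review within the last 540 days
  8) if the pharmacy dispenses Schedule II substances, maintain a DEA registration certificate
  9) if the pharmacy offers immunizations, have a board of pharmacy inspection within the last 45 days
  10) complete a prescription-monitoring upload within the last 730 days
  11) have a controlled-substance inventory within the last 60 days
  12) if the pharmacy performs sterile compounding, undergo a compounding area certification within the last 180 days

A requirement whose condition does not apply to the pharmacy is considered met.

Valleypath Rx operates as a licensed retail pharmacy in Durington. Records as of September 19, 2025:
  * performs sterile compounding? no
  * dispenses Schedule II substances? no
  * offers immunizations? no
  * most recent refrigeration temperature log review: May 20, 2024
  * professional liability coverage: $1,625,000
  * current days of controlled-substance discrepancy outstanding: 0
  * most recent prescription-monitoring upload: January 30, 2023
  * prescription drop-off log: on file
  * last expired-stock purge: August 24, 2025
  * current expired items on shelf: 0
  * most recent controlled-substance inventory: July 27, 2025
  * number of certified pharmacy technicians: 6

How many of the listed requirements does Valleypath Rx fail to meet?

1

1. days of controlled-substance discrepancy outstanding 0 ≤ 1 → met
2. professional liability coverage $1,625,000 ≥ $1,625,000 → met
3. prescription drop-off log present → met
4. expired-stock purge 26 days ago vs limit 45 → met
5. expired items on shelf 0 ≤ 0 → met
6. certified pharmacy technicians 6 ≥ 6 → met
7. refrigeration temperature log review 487 days ago vs limit 540 → met
8. condition 'dispenses Schedule II substances' does not hold → requirement n/a → met
9. condition 'offers immunizations' does not hold → requirement n/a → met
10. prescription-monitoring upload 963 days ago vs limit 730 → not met
11. controlled-substance inventory 54 days ago vs limit 60 → met
12. condition 'performs sterile compounding' does not hold → requirement n/a → met
Not met: 1 of 12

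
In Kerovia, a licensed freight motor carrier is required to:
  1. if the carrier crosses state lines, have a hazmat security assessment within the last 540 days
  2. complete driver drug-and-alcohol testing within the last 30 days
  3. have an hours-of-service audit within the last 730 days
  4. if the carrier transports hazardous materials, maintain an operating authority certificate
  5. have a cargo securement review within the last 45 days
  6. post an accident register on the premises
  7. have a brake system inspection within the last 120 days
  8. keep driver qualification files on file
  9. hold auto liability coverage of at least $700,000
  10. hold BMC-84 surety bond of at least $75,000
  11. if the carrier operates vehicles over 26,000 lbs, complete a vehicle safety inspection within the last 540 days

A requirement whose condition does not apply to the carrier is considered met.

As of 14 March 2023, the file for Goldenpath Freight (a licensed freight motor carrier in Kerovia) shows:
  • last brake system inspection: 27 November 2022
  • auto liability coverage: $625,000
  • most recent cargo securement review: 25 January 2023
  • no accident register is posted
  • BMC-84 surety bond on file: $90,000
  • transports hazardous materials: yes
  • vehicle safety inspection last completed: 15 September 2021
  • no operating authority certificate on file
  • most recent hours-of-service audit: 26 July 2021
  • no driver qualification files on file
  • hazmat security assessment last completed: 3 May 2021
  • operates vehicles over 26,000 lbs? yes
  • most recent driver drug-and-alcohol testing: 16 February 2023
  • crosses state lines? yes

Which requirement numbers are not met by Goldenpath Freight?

1. condition 'crosses state lines' holds; hazmat security assessment 680 days ago vs limit 540 → not met
2. driver drug-and-alcohol testing 26 days ago vs limit 30 → met
3. hours-of-service audit 596 days ago vs limit 730 → met
4. condition 'transports hazardous materials' holds; operating authority certificate absent → not met
5. cargo securement review 48 days ago vs limit 45 → not met
6. accident register absent → not met
7. brake system inspection 107 days ago vs limit 120 → met
8. driver qualification files absent → not met
9. auto liability coverage $625,000 < $700,000 → not met
10. BMC-84 surety bond $90,000 ≥ $75,000 → met
11. condition 'operates vehicles over 26,000 lbs' holds; vehicle safety inspection 545 days ago vs limit 540 → not met
Not met: 1, 4, 5, 6, 8, 9, 11

1, 4, 5, 6, 8, 9, 11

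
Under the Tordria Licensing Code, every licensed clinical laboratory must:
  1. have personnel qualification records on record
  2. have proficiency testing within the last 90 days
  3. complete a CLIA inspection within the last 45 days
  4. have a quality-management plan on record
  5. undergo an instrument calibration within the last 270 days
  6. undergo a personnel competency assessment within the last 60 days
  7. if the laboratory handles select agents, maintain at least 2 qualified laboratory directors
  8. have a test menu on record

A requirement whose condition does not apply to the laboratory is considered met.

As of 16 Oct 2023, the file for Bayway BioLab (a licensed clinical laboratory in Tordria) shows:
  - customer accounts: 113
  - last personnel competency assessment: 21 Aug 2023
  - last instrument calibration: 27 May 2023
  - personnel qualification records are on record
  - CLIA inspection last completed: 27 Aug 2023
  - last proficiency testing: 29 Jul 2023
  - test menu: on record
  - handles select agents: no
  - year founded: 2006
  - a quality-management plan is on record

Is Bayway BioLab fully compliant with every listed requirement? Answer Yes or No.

1. personnel qualification records present → met
2. proficiency testing 79 days ago vs limit 90 → met
3. CLIA inspection 50 days ago vs limit 45 → not met
4. quality-management plan present → met
5. instrument calibration 142 days ago vs limit 270 → met
6. personnel competency assessment 56 days ago vs limit 60 → met
7. condition 'handles select agents' does not hold → requirement n/a → met
8. test menu present → met
Not met: 3

No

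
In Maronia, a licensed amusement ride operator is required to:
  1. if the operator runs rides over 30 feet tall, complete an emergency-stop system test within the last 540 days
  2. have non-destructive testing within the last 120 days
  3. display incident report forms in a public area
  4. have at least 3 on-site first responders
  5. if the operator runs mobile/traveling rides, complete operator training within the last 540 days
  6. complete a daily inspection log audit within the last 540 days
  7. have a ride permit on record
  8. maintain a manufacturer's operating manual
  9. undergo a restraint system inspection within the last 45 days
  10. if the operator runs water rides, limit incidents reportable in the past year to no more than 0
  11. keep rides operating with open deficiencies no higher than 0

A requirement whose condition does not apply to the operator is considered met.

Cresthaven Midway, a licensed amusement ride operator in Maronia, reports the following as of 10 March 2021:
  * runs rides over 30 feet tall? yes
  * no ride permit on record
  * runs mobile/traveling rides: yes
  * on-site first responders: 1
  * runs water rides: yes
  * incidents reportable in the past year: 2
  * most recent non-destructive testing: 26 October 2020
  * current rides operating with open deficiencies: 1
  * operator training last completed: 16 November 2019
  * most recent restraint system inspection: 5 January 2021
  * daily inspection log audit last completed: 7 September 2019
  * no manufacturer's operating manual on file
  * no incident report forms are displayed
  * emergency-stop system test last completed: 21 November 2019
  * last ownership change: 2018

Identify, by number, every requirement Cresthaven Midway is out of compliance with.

2, 3, 4, 6, 7, 8, 9, 10, 11

1. condition 'runs rides over 30 feet tall' holds; emergency-stop system test 475 days ago vs limit 540 → met
2. non-destructive testing 135 days ago vs limit 120 → not met
3. incident report forms absent → not met
4. on-site first responders 1 < 3 → not met
5. condition 'runs mobile/traveling rides' holds; operator training 480 days ago vs limit 540 → met
6. daily inspection log audit 550 days ago vs limit 540 → not met
7. ride permit absent → not met
8. manufacturer's operating manual absent → not met
9. restraint system inspection 64 days ago vs limit 45 → not met
10. condition 'runs water rides' holds; incidents reportable in the past year 2 > 0 → not met
11. rides operating with open deficiencies 1 > 0 → not met
Not met: 2, 3, 4, 6, 7, 8, 9, 10, 11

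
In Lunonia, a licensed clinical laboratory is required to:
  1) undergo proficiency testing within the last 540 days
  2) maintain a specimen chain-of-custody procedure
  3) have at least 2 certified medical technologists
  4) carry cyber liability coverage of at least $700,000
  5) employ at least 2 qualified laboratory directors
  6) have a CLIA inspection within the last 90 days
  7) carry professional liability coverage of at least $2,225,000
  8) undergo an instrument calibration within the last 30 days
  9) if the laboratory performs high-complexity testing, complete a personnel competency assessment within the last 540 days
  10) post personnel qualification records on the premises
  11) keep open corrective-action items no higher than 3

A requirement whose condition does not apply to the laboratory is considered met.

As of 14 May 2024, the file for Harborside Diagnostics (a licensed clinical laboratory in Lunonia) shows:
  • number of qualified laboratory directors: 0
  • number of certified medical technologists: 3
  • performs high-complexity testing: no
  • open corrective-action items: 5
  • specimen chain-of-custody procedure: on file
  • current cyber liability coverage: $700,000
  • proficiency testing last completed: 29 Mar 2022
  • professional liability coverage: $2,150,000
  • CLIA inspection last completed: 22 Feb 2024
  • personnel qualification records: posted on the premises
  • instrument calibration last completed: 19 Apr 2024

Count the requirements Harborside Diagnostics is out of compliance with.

4

1. proficiency testing 777 days ago vs limit 540 → not met
2. specimen chain-of-custody procedure present → met
3. certified medical technologists 3 ≥ 2 → met
4. cyber liability coverage $700,000 ≥ $700,000 → met
5. qualified laboratory directors 0 < 2 → not met
6. CLIA inspection 82 days ago vs limit 90 → met
7. professional liability coverage $2,150,000 < $2,225,000 → not met
8. instrument calibration 25 days ago vs limit 30 → met
9. condition 'performs high-complexity testing' does not hold → requirement n/a → met
10. personnel qualification records present → met
11. open corrective-action items 5 > 3 → not met
Not met: 4 of 11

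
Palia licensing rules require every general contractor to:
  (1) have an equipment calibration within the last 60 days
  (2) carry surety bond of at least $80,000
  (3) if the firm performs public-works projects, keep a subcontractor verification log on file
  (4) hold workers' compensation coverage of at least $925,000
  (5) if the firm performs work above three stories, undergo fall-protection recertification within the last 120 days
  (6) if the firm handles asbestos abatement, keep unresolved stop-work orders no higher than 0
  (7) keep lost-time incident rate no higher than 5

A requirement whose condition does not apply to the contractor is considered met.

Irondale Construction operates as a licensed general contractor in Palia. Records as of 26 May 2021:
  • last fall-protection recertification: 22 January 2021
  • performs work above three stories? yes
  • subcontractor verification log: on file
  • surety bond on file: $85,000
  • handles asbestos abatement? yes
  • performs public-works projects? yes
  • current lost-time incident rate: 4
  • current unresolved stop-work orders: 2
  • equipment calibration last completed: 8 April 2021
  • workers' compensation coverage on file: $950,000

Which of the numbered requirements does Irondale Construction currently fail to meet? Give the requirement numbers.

1. equipment calibration 48 days ago vs limit 60 → met
2. surety bond $85,000 ≥ $80,000 → met
3. condition 'performs public-works projects' holds; subcontractor verification log present → met
4. workers' compensation coverage $950,000 ≥ $925,000 → met
5. condition 'performs work above three stories' holds; fall-protection recertification 124 days ago vs limit 120 → not met
6. condition 'handles asbestos abatement' holds; unresolved stop-work orders 2 > 0 → not met
7. lost-time incident rate 4 ≤ 5 → met
Not met: 5, 6

5, 6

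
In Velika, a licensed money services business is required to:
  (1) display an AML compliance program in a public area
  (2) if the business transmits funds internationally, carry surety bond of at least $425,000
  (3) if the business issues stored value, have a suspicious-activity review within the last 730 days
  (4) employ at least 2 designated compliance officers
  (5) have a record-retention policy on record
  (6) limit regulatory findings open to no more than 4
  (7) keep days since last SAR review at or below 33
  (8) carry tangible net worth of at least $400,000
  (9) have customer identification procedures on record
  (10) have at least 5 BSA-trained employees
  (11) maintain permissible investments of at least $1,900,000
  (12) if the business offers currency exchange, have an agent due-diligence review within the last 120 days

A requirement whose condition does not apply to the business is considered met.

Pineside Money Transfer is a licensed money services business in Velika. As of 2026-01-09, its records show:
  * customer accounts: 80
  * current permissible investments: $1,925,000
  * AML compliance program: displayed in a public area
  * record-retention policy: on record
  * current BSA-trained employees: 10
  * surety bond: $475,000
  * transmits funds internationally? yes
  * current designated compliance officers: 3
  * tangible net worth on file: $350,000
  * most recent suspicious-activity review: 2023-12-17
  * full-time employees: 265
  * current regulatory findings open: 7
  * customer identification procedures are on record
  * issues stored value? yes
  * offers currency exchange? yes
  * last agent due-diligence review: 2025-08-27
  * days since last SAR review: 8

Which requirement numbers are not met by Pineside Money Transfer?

3, 6, 8, 12

1. AML compliance program present → met
2. condition 'transmits funds internationally' holds; surety bond $475,000 ≥ $425,000 → met
3. condition 'issues stored value' holds; suspicious-activity review 754 days ago vs limit 730 → not met
4. designated compliance officers 3 ≥ 2 → met
5. record-retention policy present → met
6. regulatory findings open 7 > 4 → not met
7. days since last SAR review 8 ≤ 33 → met
8. tangible net worth $350,000 < $400,000 → not met
9. customer identification procedures present → met
10. BSA-trained employees 10 ≥ 5 → met
11. permissible investments $1,925,000 ≥ $1,900,000 → met
12. condition 'offers currency exchange' holds; agent due-diligence review 135 days ago vs limit 120 → not met
Not met: 3, 6, 8, 12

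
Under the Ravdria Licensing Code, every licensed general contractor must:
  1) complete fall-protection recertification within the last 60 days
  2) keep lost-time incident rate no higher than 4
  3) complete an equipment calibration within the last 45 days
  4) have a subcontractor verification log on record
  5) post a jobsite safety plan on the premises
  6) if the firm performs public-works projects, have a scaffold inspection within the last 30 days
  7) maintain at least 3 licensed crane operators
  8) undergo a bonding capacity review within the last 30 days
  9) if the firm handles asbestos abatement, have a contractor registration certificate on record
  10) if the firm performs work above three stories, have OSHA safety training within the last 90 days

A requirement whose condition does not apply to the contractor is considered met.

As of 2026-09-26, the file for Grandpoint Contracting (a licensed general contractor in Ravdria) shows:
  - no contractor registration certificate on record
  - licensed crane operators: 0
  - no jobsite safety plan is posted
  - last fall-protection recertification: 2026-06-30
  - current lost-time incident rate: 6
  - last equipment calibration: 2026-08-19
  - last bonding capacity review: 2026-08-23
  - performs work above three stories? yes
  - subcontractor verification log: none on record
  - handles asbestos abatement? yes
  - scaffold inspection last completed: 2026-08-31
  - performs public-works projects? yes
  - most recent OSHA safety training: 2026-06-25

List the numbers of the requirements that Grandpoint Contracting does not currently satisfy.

1, 2, 4, 5, 7, 8, 9, 10

1. fall-protection recertification 88 days ago vs limit 60 → not met
2. lost-time incident rate 6 > 4 → not met
3. equipment calibration 38 days ago vs limit 45 → met
4. subcontractor verification log absent → not met
5. jobsite safety plan absent → not met
6. condition 'performs public-works projects' holds; scaffold inspection 26 days ago vs limit 30 → met
7. licensed crane operators 0 < 3 → not met
8. bonding capacity review 34 days ago vs limit 30 → not met
9. condition 'handles asbestos abatement' holds; contractor registration certificate absent → not met
10. condition 'performs work above three stories' holds; OSHA safety training 93 days ago vs limit 90 → not met
Not met: 1, 2, 4, 5, 7, 8, 9, 10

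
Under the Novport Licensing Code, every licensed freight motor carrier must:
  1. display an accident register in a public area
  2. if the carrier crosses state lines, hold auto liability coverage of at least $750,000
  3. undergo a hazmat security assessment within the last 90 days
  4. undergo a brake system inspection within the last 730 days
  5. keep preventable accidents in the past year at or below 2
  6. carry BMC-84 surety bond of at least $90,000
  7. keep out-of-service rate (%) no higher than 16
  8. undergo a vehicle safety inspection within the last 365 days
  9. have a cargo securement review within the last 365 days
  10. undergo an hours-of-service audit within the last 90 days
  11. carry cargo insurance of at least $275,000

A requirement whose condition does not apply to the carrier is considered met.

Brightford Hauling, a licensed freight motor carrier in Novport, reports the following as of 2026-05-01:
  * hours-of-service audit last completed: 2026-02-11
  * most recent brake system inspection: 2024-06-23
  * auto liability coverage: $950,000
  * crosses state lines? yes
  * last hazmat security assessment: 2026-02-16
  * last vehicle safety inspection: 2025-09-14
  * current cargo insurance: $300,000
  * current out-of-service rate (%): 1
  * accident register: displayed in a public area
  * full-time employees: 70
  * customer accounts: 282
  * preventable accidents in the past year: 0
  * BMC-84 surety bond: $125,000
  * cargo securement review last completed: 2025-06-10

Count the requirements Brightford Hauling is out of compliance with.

0

1. accident register present → met
2. condition 'crosses state lines' holds; auto liability coverage $950,000 ≥ $750,000 → met
3. hazmat security assessment 74 days ago vs limit 90 → met
4. brake system inspection 677 days ago vs limit 730 → met
5. preventable accidents in the past year 0 ≤ 2 → met
6. BMC-84 surety bond $125,000 ≥ $90,000 → met
7. out-of-service rate (%) 1 ≤ 16 → met
8. vehicle safety inspection 229 days ago vs limit 365 → met
9. cargo securement review 325 days ago vs limit 365 → met
10. hours-of-service audit 79 days ago vs limit 90 → met
11. cargo insurance $300,000 ≥ $275,000 → met
Not met: 0 of 11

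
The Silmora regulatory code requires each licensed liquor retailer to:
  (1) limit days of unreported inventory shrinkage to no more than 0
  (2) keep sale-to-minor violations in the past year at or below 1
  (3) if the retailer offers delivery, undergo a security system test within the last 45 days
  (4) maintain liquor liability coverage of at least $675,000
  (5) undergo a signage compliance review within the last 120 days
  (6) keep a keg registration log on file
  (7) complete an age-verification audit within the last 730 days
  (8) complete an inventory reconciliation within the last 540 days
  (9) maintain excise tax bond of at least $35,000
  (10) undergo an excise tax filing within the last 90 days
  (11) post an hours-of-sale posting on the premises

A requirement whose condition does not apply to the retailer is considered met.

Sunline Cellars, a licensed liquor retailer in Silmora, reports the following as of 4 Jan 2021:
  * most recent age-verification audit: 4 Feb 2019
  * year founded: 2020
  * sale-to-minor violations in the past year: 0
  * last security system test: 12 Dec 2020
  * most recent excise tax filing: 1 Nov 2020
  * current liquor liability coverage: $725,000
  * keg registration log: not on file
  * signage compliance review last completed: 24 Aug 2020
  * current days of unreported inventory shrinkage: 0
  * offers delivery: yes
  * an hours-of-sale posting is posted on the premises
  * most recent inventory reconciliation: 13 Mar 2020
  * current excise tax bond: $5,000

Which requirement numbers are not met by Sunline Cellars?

5, 6, 9

1. days of unreported inventory shrinkage 0 ≤ 0 → met
2. sale-to-minor violations in the past year 0 ≤ 1 → met
3. condition 'offers delivery' holds; security system test 23 days ago vs limit 45 → met
4. liquor liability coverage $725,000 ≥ $675,000 → met
5. signage compliance review 133 days ago vs limit 120 → not met
6. keg registration log absent → not met
7. age-verification audit 700 days ago vs limit 730 → met
8. inventory reconciliation 297 days ago vs limit 540 → met
9. excise tax bond $5,000 < $35,000 → not met
10. excise tax filing 64 days ago vs limit 90 → met
11. hours-of-sale posting present → met
Not met: 5, 6, 9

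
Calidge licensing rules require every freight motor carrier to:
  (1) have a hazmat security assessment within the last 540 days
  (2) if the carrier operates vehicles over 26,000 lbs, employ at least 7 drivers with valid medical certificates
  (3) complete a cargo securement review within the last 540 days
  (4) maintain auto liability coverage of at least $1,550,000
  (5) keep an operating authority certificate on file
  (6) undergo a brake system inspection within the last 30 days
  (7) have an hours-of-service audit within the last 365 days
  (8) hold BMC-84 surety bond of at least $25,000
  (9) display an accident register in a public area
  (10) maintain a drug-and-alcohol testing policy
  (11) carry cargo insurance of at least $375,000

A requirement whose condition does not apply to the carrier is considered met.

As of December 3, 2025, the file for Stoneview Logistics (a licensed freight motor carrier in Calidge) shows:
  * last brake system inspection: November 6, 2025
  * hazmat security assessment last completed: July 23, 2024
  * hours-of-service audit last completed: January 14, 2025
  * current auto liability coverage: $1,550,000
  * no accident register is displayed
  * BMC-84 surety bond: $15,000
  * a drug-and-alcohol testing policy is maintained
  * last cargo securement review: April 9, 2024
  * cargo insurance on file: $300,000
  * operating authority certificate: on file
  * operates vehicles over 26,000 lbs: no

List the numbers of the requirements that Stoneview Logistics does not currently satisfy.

1. hazmat security assessment 498 days ago vs limit 540 → met
2. condition 'operates vehicles over 26,000 lbs' does not hold → requirement n/a → met
3. cargo securement review 603 days ago vs limit 540 → not met
4. auto liability coverage $1,550,000 ≥ $1,550,000 → met
5. operating authority certificate present → met
6. brake system inspection 27 days ago vs limit 30 → met
7. hours-of-service audit 323 days ago vs limit 365 → met
8. BMC-84 surety bond $15,000 < $25,000 → not met
9. accident register absent → not met
10. drug-and-alcohol testing policy present → met
11. cargo insurance $300,000 < $375,000 → not met
Not met: 3, 8, 9, 11

3, 8, 9, 11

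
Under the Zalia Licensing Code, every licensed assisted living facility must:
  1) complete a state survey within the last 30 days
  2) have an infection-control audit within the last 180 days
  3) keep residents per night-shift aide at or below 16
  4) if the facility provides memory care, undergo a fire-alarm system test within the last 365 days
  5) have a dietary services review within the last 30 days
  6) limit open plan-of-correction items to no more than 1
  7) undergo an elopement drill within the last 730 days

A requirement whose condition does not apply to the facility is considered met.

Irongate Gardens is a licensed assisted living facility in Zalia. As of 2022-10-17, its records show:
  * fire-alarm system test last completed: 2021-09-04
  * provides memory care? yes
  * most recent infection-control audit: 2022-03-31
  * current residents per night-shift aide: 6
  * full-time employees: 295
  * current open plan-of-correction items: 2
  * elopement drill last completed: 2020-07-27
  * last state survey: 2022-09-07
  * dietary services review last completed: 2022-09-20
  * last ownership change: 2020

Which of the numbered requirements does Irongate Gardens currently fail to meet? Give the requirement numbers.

1. state survey 40 days ago vs limit 30 → not met
2. infection-control audit 200 days ago vs limit 180 → not met
3. residents per night-shift aide 6 ≤ 16 → met
4. condition 'provides memory care' holds; fire-alarm system test 408 days ago vs limit 365 → not met
5. dietary services review 27 days ago vs limit 30 → met
6. open plan-of-correction items 2 > 1 → not met
7. elopement drill 812 days ago vs limit 730 → not met
Not met: 1, 2, 4, 6, 7

1, 2, 4, 6, 7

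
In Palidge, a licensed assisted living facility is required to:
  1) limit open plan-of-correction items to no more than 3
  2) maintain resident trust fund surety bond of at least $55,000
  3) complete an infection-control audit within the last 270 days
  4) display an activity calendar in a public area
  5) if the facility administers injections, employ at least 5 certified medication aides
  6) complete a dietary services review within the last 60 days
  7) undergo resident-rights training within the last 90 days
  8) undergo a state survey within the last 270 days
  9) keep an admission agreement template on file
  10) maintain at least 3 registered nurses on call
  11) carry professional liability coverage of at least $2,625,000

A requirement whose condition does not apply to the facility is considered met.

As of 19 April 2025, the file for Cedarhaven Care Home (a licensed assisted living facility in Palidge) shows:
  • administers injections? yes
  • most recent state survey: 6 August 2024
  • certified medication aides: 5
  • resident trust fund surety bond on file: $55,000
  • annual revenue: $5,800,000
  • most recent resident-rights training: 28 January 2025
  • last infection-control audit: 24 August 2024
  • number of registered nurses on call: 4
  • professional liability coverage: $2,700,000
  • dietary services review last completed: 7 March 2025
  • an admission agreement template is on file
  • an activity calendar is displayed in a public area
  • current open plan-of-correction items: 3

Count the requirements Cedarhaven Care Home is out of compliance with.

1. open plan-of-correction items 3 ≤ 3 → met
2. resident trust fund surety bond $55,000 ≥ $55,000 → met
3. infection-control audit 238 days ago vs limit 270 → met
4. activity calendar present → met
5. condition 'administers injections' holds; certified medication aides 5 ≥ 5 → met
6. dietary services review 43 days ago vs limit 60 → met
7. resident-rights training 81 days ago vs limit 90 → met
8. state survey 256 days ago vs limit 270 → met
9. admission agreement template present → met
10. registered nurses on call 4 ≥ 3 → met
11. professional liability coverage $2,700,000 ≥ $2,625,000 → met
Not met: 0 of 11

0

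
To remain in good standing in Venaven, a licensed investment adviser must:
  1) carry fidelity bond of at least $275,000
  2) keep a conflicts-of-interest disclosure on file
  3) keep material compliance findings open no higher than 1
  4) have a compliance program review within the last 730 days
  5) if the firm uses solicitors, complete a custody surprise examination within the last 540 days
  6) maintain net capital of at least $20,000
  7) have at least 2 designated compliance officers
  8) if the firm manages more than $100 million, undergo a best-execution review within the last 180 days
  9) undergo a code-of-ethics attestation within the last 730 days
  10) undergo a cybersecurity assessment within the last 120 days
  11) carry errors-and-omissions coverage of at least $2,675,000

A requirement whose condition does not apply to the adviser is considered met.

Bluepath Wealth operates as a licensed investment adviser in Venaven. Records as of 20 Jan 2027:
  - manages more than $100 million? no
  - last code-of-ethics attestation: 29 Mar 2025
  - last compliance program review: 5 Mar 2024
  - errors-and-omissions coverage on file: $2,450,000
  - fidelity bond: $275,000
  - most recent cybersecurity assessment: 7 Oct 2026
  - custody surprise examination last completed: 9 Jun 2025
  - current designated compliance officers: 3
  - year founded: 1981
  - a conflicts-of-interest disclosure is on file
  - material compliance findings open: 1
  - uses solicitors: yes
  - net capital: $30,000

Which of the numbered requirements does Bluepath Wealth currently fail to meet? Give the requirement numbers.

4, 5, 11

1. fidelity bond $275,000 ≥ $275,000 → met
2. conflicts-of-interest disclosure present → met
3. material compliance findings open 1 ≤ 1 → met
4. compliance program review 1051 days ago vs limit 730 → not met
5. condition 'uses solicitors' holds; custody surprise examination 590 days ago vs limit 540 → not met
6. net capital $30,000 ≥ $20,000 → met
7. designated compliance officers 3 ≥ 2 → met
8. condition 'manages more than $100 million' does not hold → requirement n/a → met
9. code-of-ethics attestation 662 days ago vs limit 730 → met
10. cybersecurity assessment 105 days ago vs limit 120 → met
11. errors-and-omissions coverage $2,450,000 < $2,675,000 → not met
Not met: 4, 5, 11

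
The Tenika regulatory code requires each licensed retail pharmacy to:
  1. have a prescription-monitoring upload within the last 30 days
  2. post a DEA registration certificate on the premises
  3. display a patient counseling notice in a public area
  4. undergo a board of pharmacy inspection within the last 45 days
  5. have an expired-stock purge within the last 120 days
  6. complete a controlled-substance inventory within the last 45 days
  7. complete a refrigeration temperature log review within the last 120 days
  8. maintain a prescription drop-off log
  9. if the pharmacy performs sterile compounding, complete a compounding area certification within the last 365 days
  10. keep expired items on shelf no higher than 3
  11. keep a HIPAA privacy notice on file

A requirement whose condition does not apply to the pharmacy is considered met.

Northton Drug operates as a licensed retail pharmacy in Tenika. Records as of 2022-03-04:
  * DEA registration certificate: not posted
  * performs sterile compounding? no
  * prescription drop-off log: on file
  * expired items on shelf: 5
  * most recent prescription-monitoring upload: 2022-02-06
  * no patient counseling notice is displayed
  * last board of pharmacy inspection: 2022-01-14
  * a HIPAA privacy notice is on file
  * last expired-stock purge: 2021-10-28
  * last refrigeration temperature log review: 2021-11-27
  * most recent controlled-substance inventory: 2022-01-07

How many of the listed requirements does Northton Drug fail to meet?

6

1. prescription-monitoring upload 26 days ago vs limit 30 → met
2. DEA registration certificate absent → not met
3. patient counseling notice absent → not met
4. board of pharmacy inspection 49 days ago vs limit 45 → not met
5. expired-stock purge 127 days ago vs limit 120 → not met
6. controlled-substance inventory 56 days ago vs limit 45 → not met
7. refrigeration temperature log review 97 days ago vs limit 120 → met
8. prescription drop-off log present → met
9. condition 'performs sterile compounding' does not hold → requirement n/a → met
10. expired items on shelf 5 > 3 → not met
11. HIPAA privacy notice present → met
Not met: 6 of 11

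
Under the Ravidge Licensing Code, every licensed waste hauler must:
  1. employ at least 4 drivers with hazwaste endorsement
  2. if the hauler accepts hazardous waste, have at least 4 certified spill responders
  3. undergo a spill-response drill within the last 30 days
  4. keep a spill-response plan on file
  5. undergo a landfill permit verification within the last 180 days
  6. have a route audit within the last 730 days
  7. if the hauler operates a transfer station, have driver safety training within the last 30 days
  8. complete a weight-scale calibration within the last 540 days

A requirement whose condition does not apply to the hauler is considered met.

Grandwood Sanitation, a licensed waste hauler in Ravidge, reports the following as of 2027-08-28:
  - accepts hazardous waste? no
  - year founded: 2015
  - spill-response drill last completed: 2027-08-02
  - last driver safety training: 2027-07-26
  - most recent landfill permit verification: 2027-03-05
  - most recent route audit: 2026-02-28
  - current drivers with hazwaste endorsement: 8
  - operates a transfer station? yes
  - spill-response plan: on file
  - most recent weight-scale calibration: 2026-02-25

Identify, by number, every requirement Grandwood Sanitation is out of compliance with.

1. drivers with hazwaste endorsement 8 ≥ 4 → met
2. condition 'accepts hazardous waste' does not hold → requirement n/a → met
3. spill-response drill 26 days ago vs limit 30 → met
4. spill-response plan present → met
5. landfill permit verification 176 days ago vs limit 180 → met
6. route audit 546 days ago vs limit 730 → met
7. condition 'operates a transfer station' holds; driver safety training 33 days ago vs limit 30 → not met
8. weight-scale calibration 549 days ago vs limit 540 → not met
Not met: 7, 8

7, 8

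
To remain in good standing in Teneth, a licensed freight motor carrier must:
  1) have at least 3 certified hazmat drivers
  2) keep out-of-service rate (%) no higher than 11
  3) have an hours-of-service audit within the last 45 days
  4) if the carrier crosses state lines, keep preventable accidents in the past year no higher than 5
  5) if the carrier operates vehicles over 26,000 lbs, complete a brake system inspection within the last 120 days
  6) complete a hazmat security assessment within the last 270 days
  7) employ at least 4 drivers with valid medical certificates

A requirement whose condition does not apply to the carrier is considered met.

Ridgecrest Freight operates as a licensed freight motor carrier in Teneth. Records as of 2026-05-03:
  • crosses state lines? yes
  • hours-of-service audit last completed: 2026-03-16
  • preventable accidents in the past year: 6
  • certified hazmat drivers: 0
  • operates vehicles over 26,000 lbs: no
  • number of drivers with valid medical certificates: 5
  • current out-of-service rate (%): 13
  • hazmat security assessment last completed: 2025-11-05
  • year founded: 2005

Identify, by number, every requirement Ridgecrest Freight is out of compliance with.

1. certified hazmat drivers 0 < 3 → not met
2. out-of-service rate (%) 13 > 11 → not met
3. hours-of-service audit 48 days ago vs limit 45 → not met
4. condition 'crosses state lines' holds; preventable accidents in the past year 6 > 5 → not met
5. condition 'operates vehicles over 26,000 lbs' does not hold → requirement n/a → met
6. hazmat security assessment 179 days ago vs limit 270 → met
7. drivers with valid medical certificates 5 ≥ 4 → met
Not met: 1, 2, 3, 4

1, 2, 3, 4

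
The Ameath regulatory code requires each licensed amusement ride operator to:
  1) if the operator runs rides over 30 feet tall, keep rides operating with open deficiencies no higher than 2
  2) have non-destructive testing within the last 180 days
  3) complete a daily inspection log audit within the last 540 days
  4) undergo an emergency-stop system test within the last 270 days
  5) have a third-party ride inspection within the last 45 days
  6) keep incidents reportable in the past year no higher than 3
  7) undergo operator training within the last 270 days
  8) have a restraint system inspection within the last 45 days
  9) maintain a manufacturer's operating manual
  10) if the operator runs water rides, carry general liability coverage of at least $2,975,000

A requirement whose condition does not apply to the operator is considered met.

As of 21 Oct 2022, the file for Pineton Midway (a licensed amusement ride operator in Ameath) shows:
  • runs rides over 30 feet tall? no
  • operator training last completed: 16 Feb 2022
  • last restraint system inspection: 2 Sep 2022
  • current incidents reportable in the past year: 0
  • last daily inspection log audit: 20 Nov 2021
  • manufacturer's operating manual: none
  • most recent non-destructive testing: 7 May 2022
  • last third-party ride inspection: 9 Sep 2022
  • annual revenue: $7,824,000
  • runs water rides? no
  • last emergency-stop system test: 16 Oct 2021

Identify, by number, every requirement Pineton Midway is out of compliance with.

1. condition 'runs rides over 30 feet tall' does not hold → requirement n/a → met
2. non-destructive testing 167 days ago vs limit 180 → met
3. daily inspection log audit 335 days ago vs limit 540 → met
4. emergency-stop system test 370 days ago vs limit 270 → not met
5. third-party ride inspection 42 days ago vs limit 45 → met
6. incidents reportable in the past year 0 ≤ 3 → met
7. operator training 247 days ago vs limit 270 → met
8. restraint system inspection 49 days ago vs limit 45 → not met
9. manufacturer's operating manual absent → not met
10. condition 'runs water rides' does not hold → requirement n/a → met
Not met: 4, 8, 9

4, 8, 9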